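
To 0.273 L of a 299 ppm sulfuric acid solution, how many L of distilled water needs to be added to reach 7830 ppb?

7830 ppb = 7.83 ppm.
V₂ = C₁V₁/C₂ = 299 × 0.273 / 7.83 = 10.4 L.
Diluent to add = V₂ − V₁ = 10.4 − 0.273 = 10.2 L.

10.2 L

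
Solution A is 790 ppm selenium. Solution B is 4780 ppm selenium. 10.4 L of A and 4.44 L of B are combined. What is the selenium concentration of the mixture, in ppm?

C_mix = (C_A·V_A + C_B·V_B)/(V_A + V_B) = (790×10.4 + 4780×4.44) / 14.84 = 1984 ppm.

1980 ppm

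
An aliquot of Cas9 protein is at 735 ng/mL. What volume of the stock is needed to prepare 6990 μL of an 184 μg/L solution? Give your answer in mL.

1.75 mL

184 μg/L = 184 ng/mL.
V₁ = C₂V₂/C₁ = 184 × 6990 / 735 = 1750 μL = 1.75 mL.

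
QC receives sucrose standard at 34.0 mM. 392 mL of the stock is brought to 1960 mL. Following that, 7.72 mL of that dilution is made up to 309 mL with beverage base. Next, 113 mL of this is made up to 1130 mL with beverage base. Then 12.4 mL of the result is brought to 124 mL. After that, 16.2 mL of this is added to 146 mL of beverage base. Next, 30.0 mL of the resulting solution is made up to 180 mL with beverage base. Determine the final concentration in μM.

Overall dilution factor = 5 × 40.03 × 10 × 10 × 10.01 × 6 = 1.20 × 10⁶.
34.0 mM / 1.20 × 10⁶ = 2.83 × 10⁻⁵ mM = 0.0283 μM.

0.0283 μM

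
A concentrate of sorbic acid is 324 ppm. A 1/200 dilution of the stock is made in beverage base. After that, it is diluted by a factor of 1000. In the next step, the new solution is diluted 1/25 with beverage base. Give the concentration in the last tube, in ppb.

0.0648 ppb

Overall dilution factor = 200 × 1000 × 25 = 5.00 × 10⁶.
324 ppm / 5.00 × 10⁶ = 6.48 × 10⁻⁵ ppm = 0.0648 ppb.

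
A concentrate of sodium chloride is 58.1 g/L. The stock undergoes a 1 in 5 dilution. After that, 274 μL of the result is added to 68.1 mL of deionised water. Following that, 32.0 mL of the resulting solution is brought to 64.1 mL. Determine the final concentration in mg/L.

Overall dilution factor = 5 × 249.5 × 2.003 = 2499.
58.1 g/L / 2499 = 0.0232 g/L = 23.2 mg/L.

23.2 mg/L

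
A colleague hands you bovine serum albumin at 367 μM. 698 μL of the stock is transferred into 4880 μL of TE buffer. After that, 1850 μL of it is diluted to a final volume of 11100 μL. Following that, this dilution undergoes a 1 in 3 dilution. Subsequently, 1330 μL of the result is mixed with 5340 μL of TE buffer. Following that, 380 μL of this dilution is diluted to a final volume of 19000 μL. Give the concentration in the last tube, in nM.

10.2 nM

Overall dilution factor = 7.991 × 6 × 3 × 5.015 × 50 = 3.61 × 10⁴.
367 μM / 3.61 × 10⁴ = 0.0102 μM = 10.2 nM.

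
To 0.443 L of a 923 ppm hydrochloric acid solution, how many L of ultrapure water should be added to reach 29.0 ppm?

13.7 L

V₂ = C₁V₁/C₂ = 923 × 0.443 / 29.0 = 14.1 L.
Diluent to add = V₂ − V₁ = 14.1 − 0.443 = 13.7 L.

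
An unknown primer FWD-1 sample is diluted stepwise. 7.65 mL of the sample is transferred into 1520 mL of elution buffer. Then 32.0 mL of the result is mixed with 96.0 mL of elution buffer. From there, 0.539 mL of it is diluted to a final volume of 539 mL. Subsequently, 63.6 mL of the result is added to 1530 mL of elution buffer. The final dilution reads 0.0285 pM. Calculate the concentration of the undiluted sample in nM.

Overall dilution factor = 199.7 × 4 × 1000 × 25.06 = 2.00 × 10⁷.
Original = 0.0285 pM × 2.00 × 10⁷ = 5.70 × 10⁵ pM = 570 nM.

570 nM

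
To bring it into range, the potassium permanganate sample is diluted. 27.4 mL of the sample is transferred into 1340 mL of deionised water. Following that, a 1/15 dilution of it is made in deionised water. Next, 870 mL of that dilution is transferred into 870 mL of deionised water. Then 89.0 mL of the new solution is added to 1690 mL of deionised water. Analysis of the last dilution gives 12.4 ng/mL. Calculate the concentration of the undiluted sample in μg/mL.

Overall dilution factor = 49.91 × 15 × 2 × 19.99 = 2.99 × 10⁴.
Original = 12.4 ng/mL × 2.99 × 10⁴ = 3.71 × 10⁵ ng/mL = 371 μg/mL.

371 μg/mL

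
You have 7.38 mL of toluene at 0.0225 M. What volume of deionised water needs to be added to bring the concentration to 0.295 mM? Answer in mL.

0.295 mM = 2.95 × 10⁻⁴ M.
V₂ = C₁V₁/C₂ = 0.0225 × 7.38 / 2.95 × 10⁻⁴ = 563 mL.
Diluent to add = V₂ − V₁ = 563 − 7.38 = 556 mL.

556 mL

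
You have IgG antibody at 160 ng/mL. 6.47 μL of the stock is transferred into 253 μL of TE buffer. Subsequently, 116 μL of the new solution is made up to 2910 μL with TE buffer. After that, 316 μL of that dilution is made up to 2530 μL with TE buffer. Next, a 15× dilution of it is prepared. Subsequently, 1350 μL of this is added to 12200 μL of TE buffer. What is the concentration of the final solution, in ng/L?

0.132 ng/L

Overall dilution factor = 40.10 × 25.09 × 8.006 × 15 × 10.04 = 1.21 × 10⁶.
160 ng/mL / 1.21 × 10⁶ = 1.32 × 10⁻⁴ ng/mL = 0.132 ng/L.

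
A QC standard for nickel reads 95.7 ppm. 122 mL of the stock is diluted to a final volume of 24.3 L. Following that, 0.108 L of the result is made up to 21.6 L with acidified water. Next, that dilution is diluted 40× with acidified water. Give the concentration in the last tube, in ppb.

0.0601 ppb

Overall dilution factor = 199.2 × 200 × 40 = 1.59 × 10⁶.
95.7 ppm / 1.59 × 10⁶ = 6.01 × 10⁻⁵ ppm = 0.0601 ppb.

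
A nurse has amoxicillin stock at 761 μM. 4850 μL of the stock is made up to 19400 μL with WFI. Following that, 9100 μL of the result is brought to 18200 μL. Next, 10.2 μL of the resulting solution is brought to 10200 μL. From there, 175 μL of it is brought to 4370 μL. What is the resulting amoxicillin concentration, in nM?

Overall dilution factor = 4 × 2 × 1000 × 24.97 = 2.00 × 10⁵.
761 μM / 2.00 × 10⁵ = 3.81 × 10⁻³ μM = 3.81 nM.

3.81 nM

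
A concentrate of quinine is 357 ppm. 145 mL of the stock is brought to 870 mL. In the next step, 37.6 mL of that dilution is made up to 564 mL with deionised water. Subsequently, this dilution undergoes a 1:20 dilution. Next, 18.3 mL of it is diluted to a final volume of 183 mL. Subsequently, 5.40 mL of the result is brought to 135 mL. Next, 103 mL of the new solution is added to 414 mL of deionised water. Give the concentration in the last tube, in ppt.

Overall dilution factor = 6 × 15 × 20 × 10 × 25 × 5.019 = 2.26 × 10⁶.
357 ppm / 2.26 × 10⁶ = 1.58 × 10⁻⁴ ppm = 158 ppt.

158 ppt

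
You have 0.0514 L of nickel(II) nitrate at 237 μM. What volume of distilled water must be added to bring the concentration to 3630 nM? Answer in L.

3.30 L

3630 nM = 3.63 μM.
V₂ = C₁V₁/C₂ = 237 × 0.0514 / 3.63 = 3.36 L.
Diluent to add = V₂ − V₁ = 3.36 − 0.0514 = 3.30 L.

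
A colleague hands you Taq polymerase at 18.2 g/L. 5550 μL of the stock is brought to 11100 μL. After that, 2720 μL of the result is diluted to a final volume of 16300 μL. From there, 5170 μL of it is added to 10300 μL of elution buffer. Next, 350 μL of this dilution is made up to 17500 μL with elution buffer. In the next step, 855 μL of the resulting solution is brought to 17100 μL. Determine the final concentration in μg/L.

Overall dilution factor = 2 × 5.993 × 2.992 × 50 × 20 = 3.59 × 10⁴.
18.2 g/L / 3.59 × 10⁴ = 5.07 × 10⁻⁴ g/L = 507 μg/L.

507 μg/L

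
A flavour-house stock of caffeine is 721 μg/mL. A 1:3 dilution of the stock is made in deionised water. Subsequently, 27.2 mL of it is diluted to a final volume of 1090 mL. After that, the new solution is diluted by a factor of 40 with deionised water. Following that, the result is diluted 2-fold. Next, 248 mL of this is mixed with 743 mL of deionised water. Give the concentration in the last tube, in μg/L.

Overall dilution factor = 3 × 40.07 × 40 × 2 × 3.996 = 3.84 × 10⁴.
721 μg/mL / 3.84 × 10⁴ = 0.0188 μg/mL = 18.8 μg/L.

18.8 μg/L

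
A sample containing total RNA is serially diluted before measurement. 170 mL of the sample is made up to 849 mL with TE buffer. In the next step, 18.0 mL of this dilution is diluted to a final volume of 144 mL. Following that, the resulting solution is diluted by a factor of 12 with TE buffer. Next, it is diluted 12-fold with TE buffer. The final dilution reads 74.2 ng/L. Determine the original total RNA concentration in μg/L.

Overall dilution factor = 4.994 × 8 × 12 × 12 = 5753.
Original = 74.2 ng/L × 5753 = 4.27 × 10⁵ ng/L = 427 μg/L.

427 μg/L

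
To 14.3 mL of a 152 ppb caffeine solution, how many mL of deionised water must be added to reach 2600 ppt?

2600 ppt = 2.60 ppb.
V₂ = C₁V₁/C₂ = 152 × 14.3 / 2.60 = 836 mL.
Diluent to add = V₂ − V₁ = 836 − 14.3 = 822 mL.

822 mL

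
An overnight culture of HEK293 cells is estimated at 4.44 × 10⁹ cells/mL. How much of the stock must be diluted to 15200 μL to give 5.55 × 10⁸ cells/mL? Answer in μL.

1900 μL

V₁ = C₂V₂/C₁ = 5.55 × 10⁸ × 15200 / 4.44 × 10⁹ = 1900 μL.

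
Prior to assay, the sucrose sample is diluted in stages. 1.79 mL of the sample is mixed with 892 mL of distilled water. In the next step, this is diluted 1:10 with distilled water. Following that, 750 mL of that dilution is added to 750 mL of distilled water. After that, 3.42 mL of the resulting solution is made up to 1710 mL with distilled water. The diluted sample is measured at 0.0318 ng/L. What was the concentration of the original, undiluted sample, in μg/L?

Overall dilution factor = 499.3 × 10 × 2 × 500 = 4.99 × 10⁶.
Original = 0.0318 ng/L × 4.99 × 10⁶ = 1.59 × 10⁵ ng/L = 159 μg/L.

159 μg/L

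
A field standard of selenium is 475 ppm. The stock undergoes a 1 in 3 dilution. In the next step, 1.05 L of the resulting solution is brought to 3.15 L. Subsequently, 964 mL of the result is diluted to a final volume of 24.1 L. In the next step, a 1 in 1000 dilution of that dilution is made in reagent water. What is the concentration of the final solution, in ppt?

Overall dilution factor = 3 × 3 × 25 × 1000 = 2.25 × 10⁵.
475 ppm / 2.25 × 10⁵ = 2.11 × 10⁻³ ppm = 2110 ppt.

2110 ppt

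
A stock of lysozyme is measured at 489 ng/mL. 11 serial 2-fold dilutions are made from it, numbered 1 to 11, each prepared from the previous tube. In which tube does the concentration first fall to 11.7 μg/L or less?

tube 6

Tube n has concentration 489 ng/mL / 2ⁿ.
Need 2ⁿ ≥ 489 ng/mL / 11.7 μg/L = 41.8, so n ≥ 5.39.
First such tube: n = 6.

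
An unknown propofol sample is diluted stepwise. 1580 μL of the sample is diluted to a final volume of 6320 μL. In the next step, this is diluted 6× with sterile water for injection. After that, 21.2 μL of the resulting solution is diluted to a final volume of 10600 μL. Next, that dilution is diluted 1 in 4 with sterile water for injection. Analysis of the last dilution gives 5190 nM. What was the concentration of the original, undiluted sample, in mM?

Overall dilution factor = 4 × 6 × 500 × 4 = 4.80 × 10⁴.
Original = 5190 nM × 4.80 × 10⁴ = 2.49 × 10⁸ nM = 249 mM.

249 mM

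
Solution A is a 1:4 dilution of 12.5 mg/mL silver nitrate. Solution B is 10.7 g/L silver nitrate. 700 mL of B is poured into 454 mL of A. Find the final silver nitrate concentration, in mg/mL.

7.72 mg/mL

C_A = 12.5 mg/mL / 4 = 3.12 mg/mL.
C_B = 10.7 g/L = 10.7 mg/mL.
C_mix = (C_A·V_A + C_B·V_B)/(V_A + V_B) = (3.12×454 + 10.7×700) / 1154 = 7.72 mg/mL.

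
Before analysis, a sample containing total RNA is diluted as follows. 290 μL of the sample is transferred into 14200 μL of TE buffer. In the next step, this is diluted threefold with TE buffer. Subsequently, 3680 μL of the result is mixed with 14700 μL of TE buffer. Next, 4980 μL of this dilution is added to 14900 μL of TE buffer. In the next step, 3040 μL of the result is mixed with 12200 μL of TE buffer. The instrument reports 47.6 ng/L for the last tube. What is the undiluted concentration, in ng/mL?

713 ng/mL

Overall dilution factor = 49.97 × 3 × 4.995 × 3.992 × 5.013 = 1.50 × 10⁴.
Original = 47.6 ng/L × 1.50 × 10⁴ = 7.13 × 10⁵ ng/L = 713 ng/mL.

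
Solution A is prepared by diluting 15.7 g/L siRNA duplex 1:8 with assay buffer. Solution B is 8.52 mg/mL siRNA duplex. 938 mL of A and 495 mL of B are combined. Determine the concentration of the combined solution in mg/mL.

C_A = 15.7 g/L / 8 = 1.96 g/L.
C_B = 8.52 mg/mL = 8.52 g/L.
C_mix = (C_A·V_A + C_B·V_B)/(V_A + V_B) = (1.96×938 + 8.52×495) / 1433 = 4.23 g/L = 4.23 mg/mL.

4.23 mg/mL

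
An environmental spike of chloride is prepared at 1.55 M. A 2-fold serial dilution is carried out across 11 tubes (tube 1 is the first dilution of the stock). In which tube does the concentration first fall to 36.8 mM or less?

Tube n has concentration 1.55 M / 2ⁿ.
Need 2ⁿ ≥ 1.55 M / 36.8 mM = 42.1, so n ≥ 5.40.
First such tube: n = 6.

tube 6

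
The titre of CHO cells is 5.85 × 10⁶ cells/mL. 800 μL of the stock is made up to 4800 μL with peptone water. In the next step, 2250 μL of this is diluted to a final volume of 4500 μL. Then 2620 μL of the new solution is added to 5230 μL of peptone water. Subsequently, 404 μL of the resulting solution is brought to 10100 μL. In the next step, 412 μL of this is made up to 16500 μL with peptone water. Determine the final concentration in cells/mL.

163 cells/mL

Overall dilution factor = 6 × 2 × 2.996 × 25 × 40.05 = 3.60 × 10⁴.
5.85 × 10⁶ cells/mL / 3.60 × 10⁴ = 163 cells/mL.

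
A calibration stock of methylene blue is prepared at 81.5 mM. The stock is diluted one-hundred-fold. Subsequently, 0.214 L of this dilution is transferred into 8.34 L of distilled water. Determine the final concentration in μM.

Overall dilution factor = 100 × 39.97 = 3997.
81.5 mM / 3997 = 0.0204 mM = 20.4 μM.

20.4 μM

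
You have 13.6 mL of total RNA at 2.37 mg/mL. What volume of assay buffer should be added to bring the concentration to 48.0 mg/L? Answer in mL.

48.0 mg/L = 0.0480 mg/mL.
V₂ = C₁V₁/C₂ = 2.37 × 13.6 / 0.0480 = 672 mL.
Diluent to add = V₂ − V₁ = 672 − 13.6 = 658 mL.

658 mL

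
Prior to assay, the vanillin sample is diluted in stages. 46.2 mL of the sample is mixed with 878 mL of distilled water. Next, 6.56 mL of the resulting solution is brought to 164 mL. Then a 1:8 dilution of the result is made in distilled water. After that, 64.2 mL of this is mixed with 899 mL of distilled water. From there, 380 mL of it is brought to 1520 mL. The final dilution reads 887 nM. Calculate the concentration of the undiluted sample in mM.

Overall dilution factor = 20.00 × 25 × 8 × 15.00 × 4 = 2.40 × 10⁵.
Original = 887 nM × 2.40 × 10⁵ = 2.13 × 10⁸ nM = 213 mM.

213 mM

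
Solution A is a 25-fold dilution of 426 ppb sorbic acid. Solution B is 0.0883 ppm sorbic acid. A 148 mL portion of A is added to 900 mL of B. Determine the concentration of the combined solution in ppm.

0.0782 ppm

C_A = 426 ppb / 25 = 17.0 ppb.
C_B = 0.0883 ppm = 88.3 ppb.
C_mix = (C_A·V_A + C_B·V_B)/(V_A + V_B) = (17.0×148 + 88.3×900) / 1048 = 78.2 ppb = 0.0782 ppm.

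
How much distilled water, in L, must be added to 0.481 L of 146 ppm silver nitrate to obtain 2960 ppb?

2960 ppb = 2.96 ppm.
V₂ = C₁V₁/C₂ = 146 × 0.481 / 2.96 = 23.7 L.
Diluent to add = V₂ − V₁ = 23.7 − 0.481 = 23.2 L.

23.2 L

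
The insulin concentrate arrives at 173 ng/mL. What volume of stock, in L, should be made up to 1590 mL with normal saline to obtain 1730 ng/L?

1730 ng/L = 1.73 ng/mL.
V₁ = C₂V₂/C₁ = 1.73 × 1590 / 173 = 15.9 mL = 0.0159 L.

0.0159 L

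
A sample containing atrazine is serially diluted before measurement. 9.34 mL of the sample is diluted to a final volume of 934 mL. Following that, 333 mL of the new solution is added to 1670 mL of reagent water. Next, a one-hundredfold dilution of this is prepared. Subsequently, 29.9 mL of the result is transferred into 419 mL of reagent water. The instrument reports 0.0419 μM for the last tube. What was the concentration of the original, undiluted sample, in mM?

37.8 mM

Overall dilution factor = 100 × 6.015 × 100 × 15.01 = 9.03 × 10⁵.
Original = 0.0419 μM × 9.03 × 10⁵ = 3.78 × 10⁴ μM = 37.8 mM.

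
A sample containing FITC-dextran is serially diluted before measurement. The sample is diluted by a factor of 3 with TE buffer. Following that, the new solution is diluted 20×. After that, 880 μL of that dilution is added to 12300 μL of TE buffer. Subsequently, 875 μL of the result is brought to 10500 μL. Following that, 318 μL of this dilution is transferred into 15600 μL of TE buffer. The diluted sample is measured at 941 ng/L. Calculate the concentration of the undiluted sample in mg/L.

508 mg/L

Overall dilution factor = 3 × 20 × 14.98 × 12 × 50.06 = 5.40 × 10⁵.
Original = 941 ng/L × 5.40 × 10⁵ = 5.08 × 10⁸ ng/L = 508 mg/L.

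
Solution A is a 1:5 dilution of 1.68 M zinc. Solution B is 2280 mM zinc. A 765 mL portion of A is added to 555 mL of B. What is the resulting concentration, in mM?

1150 mM

C_A = 1.68 M / 5 = 0.336 M.
C_B = 2280 mM = 2.28 M.
C_mix = (C_A·V_A + C_B·V_B)/(V_A + V_B) = (0.336×765 + 2.28×555) / 1320 = 1.15 M = 1150 mM.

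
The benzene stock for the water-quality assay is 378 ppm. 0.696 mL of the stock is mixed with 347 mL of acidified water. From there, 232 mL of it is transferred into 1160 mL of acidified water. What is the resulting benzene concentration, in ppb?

126 ppb

Overall dilution factor = 499.6 × 6 = 2997.
378 ppm / 2997 = 0.126 ppm = 126 ppb.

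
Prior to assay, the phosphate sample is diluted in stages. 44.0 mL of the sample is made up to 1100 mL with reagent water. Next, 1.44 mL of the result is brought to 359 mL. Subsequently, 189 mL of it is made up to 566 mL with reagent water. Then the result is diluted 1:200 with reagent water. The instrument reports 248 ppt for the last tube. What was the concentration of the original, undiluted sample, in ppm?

926 ppm

Overall dilution factor = 25 × 249.3 × 2.995 × 200 = 3.73 × 10⁶.
Original = 248 ppt × 3.73 × 10⁶ = 9.26 × 10⁸ ppt = 926 ppm.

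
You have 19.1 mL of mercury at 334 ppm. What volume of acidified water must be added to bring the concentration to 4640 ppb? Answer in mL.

4640 ppb = 4.64 ppm.
V₂ = C₁V₁/C₂ = 334 × 19.1 / 4.64 = 1375 mL.
Diluent to add = V₂ − V₁ = 1375 − 19.1 = 1360 mL.

1360 mL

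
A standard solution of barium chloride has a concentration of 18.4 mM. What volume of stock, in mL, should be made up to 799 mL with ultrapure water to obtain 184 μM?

7.99 mL

184 μM = 0.184 mM.
V₁ = C₂V₂/C₁ = 0.184 × 799 / 18.4 = 7.99 mL.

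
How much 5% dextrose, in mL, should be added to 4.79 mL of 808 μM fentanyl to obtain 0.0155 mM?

0.0155 mM = 15.5 μM.
V₂ = C₁V₁/C₂ = 808 × 4.79 / 15.5 = 250 mL.
Diluent to add = V₂ − V₁ = 250 − 4.79 = 245 mL.

245 mL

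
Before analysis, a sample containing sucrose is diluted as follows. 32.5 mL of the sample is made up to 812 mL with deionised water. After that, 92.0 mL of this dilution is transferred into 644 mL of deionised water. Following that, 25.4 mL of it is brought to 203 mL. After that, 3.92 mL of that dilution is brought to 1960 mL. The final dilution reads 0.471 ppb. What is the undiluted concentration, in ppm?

Overall dilution factor = 24.98 × 8 × 7.992 × 500 = 7.99 × 10⁵.
Original = 0.471 ppb × 7.99 × 10⁵ = 3.76 × 10⁵ ppb = 376 ppm.

376 ppm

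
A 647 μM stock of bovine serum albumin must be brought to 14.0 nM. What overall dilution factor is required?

4.62 × 10⁴

Factor = C₀/C_target = 647 μM / 14.0 nM = 4.62 × 10⁴.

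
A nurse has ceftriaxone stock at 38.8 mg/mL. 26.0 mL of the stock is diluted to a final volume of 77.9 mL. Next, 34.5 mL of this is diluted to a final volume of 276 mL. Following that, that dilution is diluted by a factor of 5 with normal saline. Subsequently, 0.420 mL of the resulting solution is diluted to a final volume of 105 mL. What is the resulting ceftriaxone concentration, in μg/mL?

Overall dilution factor = 2.996 × 8 × 5 × 250 = 3.00 × 10⁴.
38.8 mg/mL / 3.00 × 10⁴ = 1.29 × 10⁻³ mg/mL = 1.29 μg/mL.

1.29 μg/mL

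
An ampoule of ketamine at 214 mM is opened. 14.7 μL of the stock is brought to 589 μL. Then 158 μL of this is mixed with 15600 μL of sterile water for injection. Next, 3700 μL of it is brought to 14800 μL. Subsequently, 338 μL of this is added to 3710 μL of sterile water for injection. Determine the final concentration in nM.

Overall dilution factor = 40.07 × 99.73 × 4 × 11.98 = 1.91 × 10⁵.
214 mM / 1.91 × 10⁵ = 1.12 × 10⁻³ mM = 1120 nM.

1120 nM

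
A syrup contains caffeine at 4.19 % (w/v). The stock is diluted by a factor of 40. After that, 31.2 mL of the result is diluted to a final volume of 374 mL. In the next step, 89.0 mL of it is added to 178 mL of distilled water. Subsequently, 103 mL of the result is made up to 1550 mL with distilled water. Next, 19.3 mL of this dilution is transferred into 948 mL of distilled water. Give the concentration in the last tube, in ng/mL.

38.6 ng/mL

Overall dilution factor = 40 × 11.99 × 3 × 15.05 × 50.12 = 1.08 × 10⁶.
4.19 % (w/v) / 1.08 × 10⁶ = 3.86 × 10⁻⁶ % (w/v) = 38.6 ng/mL.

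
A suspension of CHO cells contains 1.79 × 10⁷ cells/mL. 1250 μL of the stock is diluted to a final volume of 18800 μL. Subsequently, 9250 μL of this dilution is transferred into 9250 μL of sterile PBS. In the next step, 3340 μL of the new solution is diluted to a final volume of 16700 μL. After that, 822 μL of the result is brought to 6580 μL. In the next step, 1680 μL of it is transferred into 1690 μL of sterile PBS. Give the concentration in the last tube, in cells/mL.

7410 cells/mL

Overall dilution factor = 15.04 × 2 × 5 × 8.005 × 2.006 = 2415.
1.79 × 10⁷ cells/mL / 2415 = 7410 cells/mL.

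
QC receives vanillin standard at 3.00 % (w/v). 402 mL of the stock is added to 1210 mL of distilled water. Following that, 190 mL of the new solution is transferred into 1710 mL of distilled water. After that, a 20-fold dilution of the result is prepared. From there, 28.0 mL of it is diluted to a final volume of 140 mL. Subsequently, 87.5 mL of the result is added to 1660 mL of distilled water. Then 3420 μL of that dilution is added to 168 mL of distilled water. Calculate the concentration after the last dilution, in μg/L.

Overall dilution factor = 4.010 × 10 × 20 × 5 × 19.97 × 50.12 = 4.01 × 10⁶.
3.00 % (w/v) / 4.01 × 10⁶ = 7.47 × 10⁻⁷ % (w/v) = 7.47 μg/L.

7.47 μg/L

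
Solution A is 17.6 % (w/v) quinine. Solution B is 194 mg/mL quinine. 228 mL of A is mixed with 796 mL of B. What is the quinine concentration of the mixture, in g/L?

C_B = 194 mg/mL = 19.4 % (w/v).
C_mix = (C_A·V_A + C_B·V_B)/(V_A + V_B) = (17.6×228 + 19.4×796) / 1024 = 19.0 % (w/v) = 190 g/L.

190 g/L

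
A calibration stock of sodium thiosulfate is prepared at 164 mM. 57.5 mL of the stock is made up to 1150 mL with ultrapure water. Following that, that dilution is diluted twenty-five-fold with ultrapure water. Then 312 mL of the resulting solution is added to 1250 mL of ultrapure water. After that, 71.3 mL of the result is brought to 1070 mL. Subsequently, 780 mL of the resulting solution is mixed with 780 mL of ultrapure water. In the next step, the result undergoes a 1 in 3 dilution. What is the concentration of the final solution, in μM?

0.728 μM

Overall dilution factor = 20 × 25 × 5.006 × 15.01 × 2 × 3 = 2.25 × 10⁵.
164 mM / 2.25 × 10⁵ = 7.28 × 10⁻⁴ mM = 0.728 μM.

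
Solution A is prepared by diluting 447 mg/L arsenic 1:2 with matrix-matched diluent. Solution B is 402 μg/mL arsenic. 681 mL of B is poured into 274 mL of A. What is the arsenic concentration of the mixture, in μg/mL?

C_A = 447 mg/L / 2 = 224 mg/L.
C_B = 402 μg/mL = 402 mg/L.
C_mix = (C_A·V_A + C_B·V_B)/(V_A + V_B) = (224×274 + 402×681) / 955.0 = 351 mg/L = 351 μg/mL.

351 μg/mL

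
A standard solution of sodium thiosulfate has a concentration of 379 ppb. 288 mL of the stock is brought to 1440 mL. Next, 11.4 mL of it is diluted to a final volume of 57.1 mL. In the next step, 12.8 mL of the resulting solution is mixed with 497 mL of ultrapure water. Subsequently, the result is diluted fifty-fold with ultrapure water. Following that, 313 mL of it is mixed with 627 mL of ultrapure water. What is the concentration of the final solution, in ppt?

2.53 ppt

Overall dilution factor = 5 × 5.009 × 39.83 × 50 × 3.003 = 1.50 × 10⁵.
379 ppb / 1.50 × 10⁵ = 2.53 × 10⁻³ ppb = 2.53 ppt.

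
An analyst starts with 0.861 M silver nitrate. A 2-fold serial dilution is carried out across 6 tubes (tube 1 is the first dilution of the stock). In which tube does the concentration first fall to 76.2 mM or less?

Tube n has concentration 0.861 M / 2ⁿ.
Need 2ⁿ ≥ 0.861 M / 76.2 mM = 11.3, so n ≥ 3.50.
First such tube: n = 4.

tube 4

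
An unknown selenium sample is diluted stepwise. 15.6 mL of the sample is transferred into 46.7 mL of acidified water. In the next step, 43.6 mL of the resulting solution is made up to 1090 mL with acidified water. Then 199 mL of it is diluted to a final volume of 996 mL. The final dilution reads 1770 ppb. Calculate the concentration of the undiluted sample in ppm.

884 ppm

Overall dilution factor = 3.994 × 25 × 5.005 = 500.
Original = 1770 ppb × 500 = 8.84 × 10⁵ ppb = 884 ppm.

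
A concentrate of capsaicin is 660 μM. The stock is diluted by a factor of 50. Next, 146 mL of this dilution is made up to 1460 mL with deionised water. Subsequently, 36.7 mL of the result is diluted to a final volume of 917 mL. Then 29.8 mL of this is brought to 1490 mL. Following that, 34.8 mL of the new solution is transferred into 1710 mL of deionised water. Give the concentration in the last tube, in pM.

21.1 pM

Overall dilution factor = 50 × 10 × 24.99 × 50 × 50.14 = 3.13 × 10⁷.
660 μM / 3.13 × 10⁷ = 2.11 × 10⁻⁵ μM = 21.1 pM.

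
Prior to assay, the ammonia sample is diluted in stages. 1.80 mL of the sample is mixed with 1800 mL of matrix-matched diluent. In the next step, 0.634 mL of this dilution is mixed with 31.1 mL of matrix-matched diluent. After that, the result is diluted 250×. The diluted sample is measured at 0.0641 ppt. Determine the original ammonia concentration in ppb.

Overall dilution factor = 1001 × 50.05 × 250 = 1.25 × 10⁷.
Original = 0.0641 ppt × 1.25 × 10⁷ = 8.03 × 10⁵ ppt = 803 ppb.

803 ppb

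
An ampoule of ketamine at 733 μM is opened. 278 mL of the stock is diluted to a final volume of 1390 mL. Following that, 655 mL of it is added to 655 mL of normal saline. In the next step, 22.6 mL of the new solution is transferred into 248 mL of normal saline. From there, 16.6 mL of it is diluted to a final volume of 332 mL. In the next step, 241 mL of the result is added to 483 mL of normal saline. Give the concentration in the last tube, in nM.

Overall dilution factor = 5 × 2 × 11.97 × 20 × 3.004 = 7194.
733 μM / 7194 = 0.102 μM = 102 nM.

102 nM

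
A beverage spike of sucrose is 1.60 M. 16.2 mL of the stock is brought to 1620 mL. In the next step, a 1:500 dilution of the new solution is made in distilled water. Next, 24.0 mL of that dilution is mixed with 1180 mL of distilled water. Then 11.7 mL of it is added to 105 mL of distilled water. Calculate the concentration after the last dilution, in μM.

Overall dilution factor = 100 × 500 × 50.17 × 9.974 = 2.50 × 10⁷.
1.60 M / 2.50 × 10⁷ = 6.40 × 10⁻⁸ M = 0.0640 μM.

0.0640 μM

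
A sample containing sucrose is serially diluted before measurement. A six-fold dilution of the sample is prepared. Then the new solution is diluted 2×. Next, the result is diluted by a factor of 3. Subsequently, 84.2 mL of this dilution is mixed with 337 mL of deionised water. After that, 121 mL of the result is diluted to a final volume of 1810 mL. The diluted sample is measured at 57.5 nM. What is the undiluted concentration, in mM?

Overall dilution factor = 6 × 2 × 3 × 5.002 × 14.96 = 2694.
Original = 57.5 nM × 2694 = 1.55 × 10⁵ nM = 0.155 mM.

0.155 mM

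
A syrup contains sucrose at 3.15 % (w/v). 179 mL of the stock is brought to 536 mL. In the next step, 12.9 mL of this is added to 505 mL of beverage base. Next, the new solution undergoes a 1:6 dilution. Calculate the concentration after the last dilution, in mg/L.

Overall dilution factor = 2.994 × 40.15 × 6 = 721.
3.15 % (w/v) / 721 = 4.37 × 10⁻³ % (w/v) = 43.7 mg/L.

43.7 mg/L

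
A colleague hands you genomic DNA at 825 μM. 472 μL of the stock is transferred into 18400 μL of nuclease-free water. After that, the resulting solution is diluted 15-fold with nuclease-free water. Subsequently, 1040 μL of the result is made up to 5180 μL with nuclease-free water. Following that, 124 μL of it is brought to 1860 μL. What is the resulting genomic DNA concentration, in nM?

18.4 nM

Overall dilution factor = 39.98 × 15 × 4.981 × 15 = 4.48 × 10⁴.
825 μM / 4.48 × 10⁴ = 0.0184 μM = 18.4 nM.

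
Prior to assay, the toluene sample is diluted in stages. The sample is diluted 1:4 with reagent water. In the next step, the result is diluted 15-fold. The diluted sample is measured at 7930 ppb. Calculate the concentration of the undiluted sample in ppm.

Overall dilution factor = 4 × 15 = 60.0.
Original = 7930 ppb × 60.0 = 4.76 × 10⁵ ppb = 476 ppm.

476 ppm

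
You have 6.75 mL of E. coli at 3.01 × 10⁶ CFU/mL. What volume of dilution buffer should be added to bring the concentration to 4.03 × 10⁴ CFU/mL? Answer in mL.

497 mL

V₂ = C₁V₁/C₂ = 3.01 × 10⁶ × 6.75 / 4.03 × 10⁴ = 504 mL.
Diluent to add = V₂ − V₁ = 504 − 6.75 = 497 mL.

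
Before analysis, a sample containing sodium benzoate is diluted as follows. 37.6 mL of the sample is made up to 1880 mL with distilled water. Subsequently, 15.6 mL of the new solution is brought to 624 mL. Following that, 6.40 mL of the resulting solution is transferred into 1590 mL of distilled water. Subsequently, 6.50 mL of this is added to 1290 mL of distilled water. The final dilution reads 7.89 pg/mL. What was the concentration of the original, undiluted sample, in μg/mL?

785 μg/mL

Overall dilution factor = 50 × 40 × 249.4 × 199.5 = 9.95 × 10⁷.
Original = 7.89 pg/mL × 9.95 × 10⁷ = 7.85 × 10⁸ pg/mL = 785 μg/mL.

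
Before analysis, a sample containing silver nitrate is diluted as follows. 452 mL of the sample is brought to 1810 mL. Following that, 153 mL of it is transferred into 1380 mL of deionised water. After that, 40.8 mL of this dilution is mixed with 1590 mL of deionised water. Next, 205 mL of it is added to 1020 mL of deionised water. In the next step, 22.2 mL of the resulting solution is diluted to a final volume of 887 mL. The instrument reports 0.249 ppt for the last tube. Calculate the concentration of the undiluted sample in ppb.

Overall dilution factor = 4.004 × 10.02 × 39.97 × 5.976 × 39.95 = 3.83 × 10⁵.
Original = 0.249 ppt × 3.83 × 10⁵ = 9.53 × 10⁴ ppt = 95.3 ppb.

95.3 ppb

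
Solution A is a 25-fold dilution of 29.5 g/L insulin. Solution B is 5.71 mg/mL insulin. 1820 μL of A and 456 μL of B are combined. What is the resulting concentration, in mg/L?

C_A = 29.5 g/L / 25 = 1.18 g/L.
C_B = 5.71 mg/mL = 5.71 g/L.
C_mix = (C_A·V_A + C_B·V_B)/(V_A + V_B) = (1.18×1820 + 5.71×456) / 2276 = 2.09 g/L = 2090 mg/L.

2090 mg/L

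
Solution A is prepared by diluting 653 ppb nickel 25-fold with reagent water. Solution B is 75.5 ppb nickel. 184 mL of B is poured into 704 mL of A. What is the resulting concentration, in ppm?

C_A = 653 ppb / 25 = 26.1 ppb.
C_mix = (C_A·V_A + C_B·V_B)/(V_A + V_B) = (26.1×704 + 75.5×184) / 888.0 = 36.4 ppb = 0.0364 ppm.

0.0364 ppm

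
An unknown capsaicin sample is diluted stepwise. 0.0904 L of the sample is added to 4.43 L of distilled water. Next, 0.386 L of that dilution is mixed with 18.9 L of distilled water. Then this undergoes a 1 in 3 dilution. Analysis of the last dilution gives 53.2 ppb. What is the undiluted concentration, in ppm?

Overall dilution factor = 50.00 × 49.96 × 3 = 7495.
Original = 53.2 ppb × 7495 = 3.99 × 10⁵ ppb = 399 ppm.

399 ppm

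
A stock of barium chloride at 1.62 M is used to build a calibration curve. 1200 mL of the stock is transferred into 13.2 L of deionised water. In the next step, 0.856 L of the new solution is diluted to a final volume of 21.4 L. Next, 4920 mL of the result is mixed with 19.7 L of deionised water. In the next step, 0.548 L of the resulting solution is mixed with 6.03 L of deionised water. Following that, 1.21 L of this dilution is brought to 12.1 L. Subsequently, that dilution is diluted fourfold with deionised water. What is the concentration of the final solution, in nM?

Overall dilution factor = 12 × 25 × 5.004 × 12.00 × 10 × 4 = 7.21 × 10⁵.
1.62 M / 7.21 × 10⁵ = 2.25 × 10⁻⁶ M = 2250 nM.

2250 nM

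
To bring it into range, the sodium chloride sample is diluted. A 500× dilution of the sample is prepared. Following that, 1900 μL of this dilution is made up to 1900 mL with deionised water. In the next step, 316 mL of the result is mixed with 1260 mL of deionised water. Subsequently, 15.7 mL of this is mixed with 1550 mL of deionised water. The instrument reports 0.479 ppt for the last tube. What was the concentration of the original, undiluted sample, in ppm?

Overall dilution factor = 500 × 1000 × 4.987 × 99.73 = 2.49 × 10⁸.
Original = 0.479 ppt × 2.49 × 10⁸ = 1.19 × 10⁸ ppt = 119 ppm.

119 ppm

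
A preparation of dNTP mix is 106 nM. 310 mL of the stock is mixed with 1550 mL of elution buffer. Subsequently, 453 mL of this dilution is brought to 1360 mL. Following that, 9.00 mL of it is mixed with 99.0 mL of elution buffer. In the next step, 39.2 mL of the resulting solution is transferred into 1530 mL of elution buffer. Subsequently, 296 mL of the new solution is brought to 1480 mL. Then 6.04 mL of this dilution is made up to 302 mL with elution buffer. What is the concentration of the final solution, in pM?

0.0490 pM

Overall dilution factor = 6 × 3.002 × 12 × 40.03 × 5 × 50 = 2.16 × 10⁶.
106 nM / 2.16 × 10⁶ = 4.90 × 10⁻⁵ nM = 0.0490 pM.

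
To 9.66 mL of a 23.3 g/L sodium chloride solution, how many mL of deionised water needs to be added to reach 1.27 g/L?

V₂ = C₁V₁/C₂ = 23.3 × 9.66 / 1.27 = 177 mL.
Diluent to add = V₂ − V₁ = 177 − 9.66 = 168 mL.

168 mL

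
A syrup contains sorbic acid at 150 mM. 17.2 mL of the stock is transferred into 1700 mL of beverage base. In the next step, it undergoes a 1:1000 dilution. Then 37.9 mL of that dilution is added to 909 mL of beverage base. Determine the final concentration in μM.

0.0601 μM

Overall dilution factor = 99.84 × 1000 × 24.98 = 2.49 × 10⁶.
150 mM / 2.49 × 10⁶ = 6.01 × 10⁻⁵ mM = 0.0601 μM.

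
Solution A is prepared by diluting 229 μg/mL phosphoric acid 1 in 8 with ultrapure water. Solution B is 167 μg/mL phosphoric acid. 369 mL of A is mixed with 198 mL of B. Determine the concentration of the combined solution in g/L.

0.0769 g/L

C_A = 229 μg/mL / 8 = 28.6 μg/mL.
C_mix = (C_A·V_A + C_B·V_B)/(V_A + V_B) = (28.6×369 + 167×198) / 567.0 = 76.9 μg/mL = 0.0769 g/L.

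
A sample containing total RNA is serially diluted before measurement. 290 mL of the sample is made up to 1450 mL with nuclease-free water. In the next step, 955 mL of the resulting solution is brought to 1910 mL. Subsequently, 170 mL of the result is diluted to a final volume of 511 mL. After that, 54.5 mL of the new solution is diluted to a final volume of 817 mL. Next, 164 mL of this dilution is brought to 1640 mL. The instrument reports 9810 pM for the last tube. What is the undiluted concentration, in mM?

0.0442 mM

Overall dilution factor = 5 × 2 × 3.006 × 14.99 × 10 = 4506.
Original = 9810 pM × 4506 = 4.42 × 10⁷ pM = 0.0442 mM.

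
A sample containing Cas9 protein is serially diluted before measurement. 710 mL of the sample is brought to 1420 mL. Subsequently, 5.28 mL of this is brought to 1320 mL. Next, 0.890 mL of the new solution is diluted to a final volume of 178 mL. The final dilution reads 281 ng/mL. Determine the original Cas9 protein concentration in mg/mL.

28.1 mg/mL

Overall dilution factor = 2 × 250 × 200 = 1.00 × 10⁵.
Original = 281 ng/mL × 1.00 × 10⁵ = 2.81 × 10⁷ ng/mL = 28.1 mg/mL.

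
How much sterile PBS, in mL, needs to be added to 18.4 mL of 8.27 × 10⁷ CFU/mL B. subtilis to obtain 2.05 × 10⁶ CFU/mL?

724 mL

V₂ = C₁V₁/C₂ = 8.27 × 10⁷ × 18.4 / 2.05 × 10⁶ = 742 mL.
Diluent to add = V₂ − V₁ = 742 − 18.4 = 724 mL.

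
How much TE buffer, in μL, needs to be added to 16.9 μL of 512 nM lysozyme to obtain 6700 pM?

1270 μL

6700 pM = 6.70 nM.
V₂ = C₁V₁/C₂ = 512 × 16.9 / 6.70 = 1291 μL.
Diluent to add = V₂ − V₁ = 1291 − 16.9 = 1270 μL.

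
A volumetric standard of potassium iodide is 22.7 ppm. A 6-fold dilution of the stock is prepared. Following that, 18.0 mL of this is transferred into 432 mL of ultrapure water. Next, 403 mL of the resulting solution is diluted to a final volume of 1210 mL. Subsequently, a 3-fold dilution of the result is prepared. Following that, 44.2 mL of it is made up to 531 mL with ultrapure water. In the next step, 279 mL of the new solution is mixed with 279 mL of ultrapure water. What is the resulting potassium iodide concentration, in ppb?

0.699 ppb

Overall dilution factor = 6 × 25 × 3.002 × 3 × 12.01 × 2 = 3.25 × 10⁴.
22.7 ppm / 3.25 × 10⁴ = 6.99 × 10⁻⁴ ppm = 0.699 ppb.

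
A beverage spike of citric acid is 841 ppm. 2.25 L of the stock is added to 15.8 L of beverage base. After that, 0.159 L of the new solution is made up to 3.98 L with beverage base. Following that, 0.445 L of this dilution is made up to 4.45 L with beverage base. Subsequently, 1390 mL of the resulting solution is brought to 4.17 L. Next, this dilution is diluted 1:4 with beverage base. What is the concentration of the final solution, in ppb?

Overall dilution factor = 8.022 × 25.03 × 10 × 3 × 4 = 2.41 × 10⁴.
841 ppm / 2.41 × 10⁴ = 0.0349 ppm = 34.9 ppb.

34.9 ppb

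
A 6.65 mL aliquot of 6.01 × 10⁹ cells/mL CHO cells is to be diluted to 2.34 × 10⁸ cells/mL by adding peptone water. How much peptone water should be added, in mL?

V₂ = C₁V₁/C₂ = 6.01 × 10⁹ × 6.65 / 2.34 × 10⁸ = 171 mL.
Diluent to add = V₂ − V₁ = 171 − 6.65 = 164 mL.

164 mL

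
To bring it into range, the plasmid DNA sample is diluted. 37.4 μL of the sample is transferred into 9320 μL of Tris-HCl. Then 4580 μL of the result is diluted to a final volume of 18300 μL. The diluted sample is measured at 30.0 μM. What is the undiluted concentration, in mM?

30.0 mM

Overall dilution factor = 250.2 × 3.996 = 1000.
Original = 30.0 μM × 1000 = 3.00 × 10⁴ μM = 30.0 mM.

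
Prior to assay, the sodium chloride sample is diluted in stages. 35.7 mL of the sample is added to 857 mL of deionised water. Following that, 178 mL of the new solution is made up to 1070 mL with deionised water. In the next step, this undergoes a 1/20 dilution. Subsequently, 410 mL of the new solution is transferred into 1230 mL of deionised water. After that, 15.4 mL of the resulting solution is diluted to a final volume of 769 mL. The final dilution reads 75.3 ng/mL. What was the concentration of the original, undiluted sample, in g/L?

45.2 g/L

Overall dilution factor = 25.01 × 6.011 × 20 × 4 × 49.94 = 6.00 × 10⁵.
Original = 75.3 ng/mL × 6.00 × 10⁵ = 4.52 × 10⁷ ng/mL = 45.2 g/L.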